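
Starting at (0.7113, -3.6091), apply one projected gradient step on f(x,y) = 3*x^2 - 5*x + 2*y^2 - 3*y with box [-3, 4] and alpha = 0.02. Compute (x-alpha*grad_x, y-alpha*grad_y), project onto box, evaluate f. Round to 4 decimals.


Step 1: Compute gradient at (0.7113, -3.6091).
grad_x = 2*3*0.7113 - 5 = -0.7322
grad_y = 2*2*-3.6091 - 3 = -17.4364
Step 2: Gradient step.
x_raw = 0.7113 - 0.02*-0.7322 = 0.7259
y_raw = -3.6091 - 0.02*-17.4364 = -3.2604
Step 3: Project onto [-3, 4].
x_proj = clip(0.7259) = 0.7259
y_proj = clip(-3.2604) = -3.0
Step 4: Evaluate f.
f(0.7259, -3.0) = 24.9513


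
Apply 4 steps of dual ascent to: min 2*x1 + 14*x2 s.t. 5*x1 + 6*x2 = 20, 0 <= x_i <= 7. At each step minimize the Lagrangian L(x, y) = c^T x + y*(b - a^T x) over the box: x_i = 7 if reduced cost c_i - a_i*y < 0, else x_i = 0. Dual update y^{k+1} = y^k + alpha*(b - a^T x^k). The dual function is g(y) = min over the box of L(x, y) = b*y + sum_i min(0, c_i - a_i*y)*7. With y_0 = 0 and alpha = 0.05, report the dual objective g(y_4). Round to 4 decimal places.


Dual ascent for LP: min 2*x1 + 14*x2, 5*x1 + 6*x2 = 20, 0 <= x_i <= 7
Step 1: y^k = 0.0, reduced costs: (2.0, 14.0)
  x^k = (0.0, 0.0), subgradient = b - a^T x = 20.0
  y^{k+1} = 0.0 + 0.05*20.0 = 1.0
Step 2: y^k = 1.0, reduced costs: (-3.0, 8.0)
  x^k = (7.0, 0.0), subgradient = b - a^T x = -15.0
  y^{k+1} = 1.0 + 0.05*-15.0 = 0.25
Step 3: y^k = 0.25, reduced costs: (0.75, 12.5)
  x^k = (0.0, 0.0), subgradient = b - a^T x = 20.0
  y^{k+1} = 0.25 + 0.05*20.0 = 1.25
Step 4: y^k = 1.25, reduced costs: (-4.25, 6.5)
  x^k = (7.0, 0.0), subgradient = b - a^T x = -15.0
  y^{k+1} = 1.25 + 0.05*-15.0 = 0.5
Dual objective at y_4 = 0.5: reduced costs (-0.5, 11.0), box minimizer x = (7.0, 0.0)
g(y_4) = b*y + (c1 - a1*y)*x1 + (c2 - a2*y)*x2 = 20*0.5 + (-0.5)*7.0 + 11.0*0.0 = 10.0 - 3.5 + 0.0 = 6.5


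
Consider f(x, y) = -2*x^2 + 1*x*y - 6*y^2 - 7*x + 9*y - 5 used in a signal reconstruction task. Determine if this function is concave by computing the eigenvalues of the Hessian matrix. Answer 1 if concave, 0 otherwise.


The Hessian of f(x,y) = -2*x^2 + 1*x*y - 6*y^2 - 7*x + 9*y - 5 is:
H = [[-4, 1], [1, -12]]
Trace = -4 - 12 = -16
Determinant = -4*-12 - (1)^2 = 47
Discriminant = (-16)^2 - 4*47 = 68.0
Eigenvalues: lambda_1 = -12.1231, lambda_2 = -3.8769
The function is concave.

1


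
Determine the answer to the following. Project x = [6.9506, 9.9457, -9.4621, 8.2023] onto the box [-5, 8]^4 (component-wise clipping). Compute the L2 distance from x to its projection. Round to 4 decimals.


Project each component onto [-5, 8].
clip(6.9506) = 6.9506, clip(9.9457) = 8.0, clip(-9.4621) = -5.0, clip(8.2023) = 8.0
Projection = [6.9506, 8.0, -5.0, 8.0]
Squared diffs: [0.0, 3.7857, 19.9103, 0.0409]
Distance = sqrt(23.7369) = 4.8721


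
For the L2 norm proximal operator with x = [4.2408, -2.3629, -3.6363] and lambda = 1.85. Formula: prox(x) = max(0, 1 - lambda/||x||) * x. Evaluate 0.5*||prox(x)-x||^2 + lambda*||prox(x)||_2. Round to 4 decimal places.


Step 1: Compute ||x||.
||x|| = 6.0655
Step 2: Compute scaling factor.
scale = max(0, 1 - 1.85/6.0655) = 0.695
Step 3: prox(x) = [2.9473, -1.6422, -2.5272]
||prox(x)|| = 4.2155
Step 4: Proximal objective.
0.5*||prox-x||^2 = 1.7113
lambda*||prox|| = 7.7987
Total = 9.5099


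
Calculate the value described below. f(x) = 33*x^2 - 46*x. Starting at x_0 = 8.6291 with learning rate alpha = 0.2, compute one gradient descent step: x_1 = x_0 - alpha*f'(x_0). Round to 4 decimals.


We compute the gradient at x_0 and apply the update.
f'(x) = 66*x - 46
f'(8.6291) = 66*8.6291 - 46 = 523.5206
x_1 = 8.6291 - 0.2*523.5206 = -96.075


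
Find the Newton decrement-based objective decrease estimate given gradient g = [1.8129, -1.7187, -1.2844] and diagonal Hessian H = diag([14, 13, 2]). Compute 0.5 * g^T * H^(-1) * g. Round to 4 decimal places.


Step 1: H is diagonal, so H^(-1) * g = [0.1295, -0.1322, -0.6422].
Step 2: g^T H^(-1) g = sum_i g_i^2 / H_ii
  = (1.8129)^2/14 + (-1.7187)^2/13 + (-1.2844)^2/2
  = 0.2348 + 0.2272 + 0.8248 = 1.2868
Step 3: Objective decrease = 0.5 * g^T H^(-1) g = 0.6434


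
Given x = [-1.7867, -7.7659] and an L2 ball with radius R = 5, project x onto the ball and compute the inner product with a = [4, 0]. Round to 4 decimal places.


Step 1: Compute ||x|| (intermediates to 6 decimals).
||x|| = sqrt((-1.7867)^2 + (-7.7659)^2) = 7.968783
Step 2: Project.
Since ||x|| > R, scale = R/||x|| = 5/7.968783 = 0.627448, proj(x) = scale * x
proj(x) = [-1.121061, -4.872698]
Step 3: Dot product.
a^T * proj(x) = 4*(-1.121061) + 0*(-4.872698) = -4.4842


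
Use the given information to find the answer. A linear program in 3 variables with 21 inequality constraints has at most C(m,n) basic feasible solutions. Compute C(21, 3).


Each vertex corresponds to some choice of n active constraints out of m, so the number of vertices is at most C(m, n) = m! / (n!(m-n)!).
m = 21, n = 3
Numerator: 21 * 20 * 19
Denominator: 3! = 6
C(21, 3) = 1330


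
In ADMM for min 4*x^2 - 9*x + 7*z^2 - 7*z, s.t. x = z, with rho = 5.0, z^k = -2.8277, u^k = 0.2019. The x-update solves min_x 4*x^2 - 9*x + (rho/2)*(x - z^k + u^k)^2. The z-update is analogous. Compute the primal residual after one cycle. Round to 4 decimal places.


ADMM iteration with rho = 5.0, z^k = -2.8277, u^k = 0.2019
Step 1: x-update.
Minimize 4*x^2 - 9*x + (5.0/2)*(x + 2.8277 + 0.2019)^2
FOC: (2*4 + 5.0)*x = 9 + 5.0*(-2.8277 - 0.2019)
x^{k+1} = -0.4729
Step 2: z-update.
Minimize 7*z^2 - 7*z + (5.0/2)*(-0.4729 - z + 0.2019)^2
FOC: (2*7 + 5.0)*z = 7 + 5.0*(-0.4729 + 0.2019)
z^{k+1} = 0.2971
Step 3: u-update.
u^{k+1} = 0.2019 - 0.4729 - 0.2971 = -0.5681
Step 4: Primal residual = |-0.4729 - 0.2971| = 0.77


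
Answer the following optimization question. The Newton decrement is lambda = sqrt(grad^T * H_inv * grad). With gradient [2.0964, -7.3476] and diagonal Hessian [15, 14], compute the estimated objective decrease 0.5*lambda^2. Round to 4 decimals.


Step 1: H is diagonal, so H^(-1) * g = [0.1398, -0.5248].
Step 2: g^T H^(-1) g = sum_i g_i^2 / H_ii
  = (2.0964)^2/15 + (-7.3476)^2/14
  = 0.293 + 3.8562 = 4.1492
Step 3: Objective decrease = 0.5 * g^T H^(-1) g = 2.0746


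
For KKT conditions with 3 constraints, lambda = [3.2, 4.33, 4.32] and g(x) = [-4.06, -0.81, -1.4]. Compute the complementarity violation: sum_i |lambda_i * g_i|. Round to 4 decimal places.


KKT complementary slackness check:
lambda_1 * g_1 = 3.2 * -4.06 = -12.992
lambda_2 * g_2 = 4.33 * -0.81 = -3.5073
lambda_3 * g_3 = 4.32 * -1.4 = -6.048
Total violation = 12.992 + 3.5073 + 6.048 = 22.5473


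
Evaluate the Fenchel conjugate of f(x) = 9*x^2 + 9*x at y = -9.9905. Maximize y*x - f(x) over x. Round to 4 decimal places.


f*(y) = sup_x {y*x - a*x^2 - b*x} = sup_x {(y-b)*x - a*x^2}
FOC: (y - b) - 2a*x = 0 => x* = (y - b)/(2a)
x* = (-9.9905 - 9)/(2*9) = -1.055
f*(-9.9905) = (y-b)^2/(4a) = (-9.9905 - 9)^2/(4*9)
= 360.6391/36 = 10.0178


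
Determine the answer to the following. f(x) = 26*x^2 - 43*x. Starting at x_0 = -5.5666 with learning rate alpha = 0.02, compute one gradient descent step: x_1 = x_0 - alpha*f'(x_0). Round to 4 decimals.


We compute the gradient at x_0 and apply the update.
f'(x) = 52*x - 43
f'(-5.5666) = 52*-5.5666 - 43 = -332.4632
x_1 = -5.5666 - 0.02*-332.4632 = 1.0827


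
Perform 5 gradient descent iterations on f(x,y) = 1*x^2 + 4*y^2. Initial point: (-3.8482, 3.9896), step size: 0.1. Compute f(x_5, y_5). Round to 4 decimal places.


Gradient descent on f(x,y) = 1*x^2 + 4*y^2.
Starting point: (-3.8482, 3.9896), alpha = 0.1
Step 1: grad_x = 2*1*-3.8482 = -7.6964, grad_y = 2*4*3.9896 = 31.9168
  x_1 = -3.8482 - 0.1*-7.6964 = -3.0786
  y_1 = 3.9896 - 0.1*31.9168 = 0.7979
Step 2: grad_x = 2*1*-3.0786 = -6.1571, grad_y = 2*4*0.7979 = 6.3834
  x_2 = -3.0786 - 0.1*-6.1571 = -2.4628
  y_2 = 0.7979 - 0.1*6.3834 = 0.1596
Step 3: grad_x = 2*1*-2.4628 = -4.9257, grad_y = 2*4*0.1596 = 1.2767
  x_3 = -2.4628 - 0.1*-4.9257 = -1.9703
  y_3 = 0.1596 - 0.1*1.2767 = 0.0319
Step 4: grad_x = 2*1*-1.9703 = -3.9406, grad_y = 2*4*0.0319 = 0.2553
  x_4 = -1.9703 - 0.1*-3.9406 = -1.5762
  y_4 = 0.0319 - 0.1*0.2553 = 0.0064
Step 5: grad_x = 2*1*-1.5762 = -3.1524, grad_y = 2*4*0.0064 = 0.0511
  x_5 = -1.5762 - 0.1*-3.1524 = -1.261
  y_5 = 0.0064 - 0.1*0.0511 = 0.0013
f(-1.261, 0.0013) = 1*(-1.261)^2 + 4*0.0013^2 = 1.5901


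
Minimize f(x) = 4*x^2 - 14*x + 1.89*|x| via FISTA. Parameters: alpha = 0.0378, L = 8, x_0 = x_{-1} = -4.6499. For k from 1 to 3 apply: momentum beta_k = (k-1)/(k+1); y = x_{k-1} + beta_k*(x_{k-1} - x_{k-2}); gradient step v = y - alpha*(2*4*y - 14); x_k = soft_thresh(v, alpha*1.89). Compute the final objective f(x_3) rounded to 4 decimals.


FISTA on f(x) = 4*x^2 - 14*x + 1.89*|x|
L = 8, alpha = 0.0378
Iteration 1: beta = 0.0, y = -4.6499 + 0.0*(-4.6499 + 4.6499) = -4.6499
  grad(y) = -51.1992, v = y - alpha*grad = -2.7146
  prox(v) = soft_thresh(-2.7146, 0.0714) = -2.6431
Iteration 2: beta = 0.3333, y = -2.6431 + 0.3333*(-2.6431 + 4.6499) = -1.9742
  grad(y) = -29.7936, v = y - alpha*grad = -0.848
  prox(v) = soft_thresh(-0.848, 0.0714) = -0.7766
Iteration 3: beta = 0.5, y = -0.7766 + 0.5*(-0.7766 + 2.6431) = 0.1567
  grad(y) = -12.7462, v = y - alpha*grad = 0.6385
  prox(v) = soft_thresh(0.6385, 0.0714) = 0.5671
f(x_3) = 4*0.5671^2 - 14*0.5671 + 1.89*|0.5671| = -5.5811


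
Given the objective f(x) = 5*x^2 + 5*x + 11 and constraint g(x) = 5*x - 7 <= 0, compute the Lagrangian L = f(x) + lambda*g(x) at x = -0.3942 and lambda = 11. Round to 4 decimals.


Step 1: Evaluate f(x).
f(-0.3942) = 5*(-0.3942)^2 + 5*(-0.3942) + 11 = 9.806
Step 2: Evaluate g(x).
g(-0.3942) = 5*-0.3942 - 7 = -8.971
Step 3: Compute Lagrangian.
L = 9.806 + 11*-8.971 = -88.875


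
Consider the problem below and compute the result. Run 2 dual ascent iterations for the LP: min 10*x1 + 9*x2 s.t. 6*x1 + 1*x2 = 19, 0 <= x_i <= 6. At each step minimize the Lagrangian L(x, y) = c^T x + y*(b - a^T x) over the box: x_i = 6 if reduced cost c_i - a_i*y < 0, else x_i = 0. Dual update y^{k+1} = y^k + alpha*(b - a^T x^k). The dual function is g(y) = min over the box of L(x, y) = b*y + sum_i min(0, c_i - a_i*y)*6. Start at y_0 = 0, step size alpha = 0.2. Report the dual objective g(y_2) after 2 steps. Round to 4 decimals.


Dual ascent for LP: min 10*x1 + 9*x2, 6*x1 + 1*x2 = 19, 0 <= x_i <= 6
Step 1: y^k = 0.0, reduced costs: (10.0, 9.0)
  x^k = (0.0, 0.0), subgradient = b - a^T x = 19.0
  y^{k+1} = 0.0 + 0.2*19.0 = 3.8
Step 2: y^k = 3.8, reduced costs: (-12.8, 5.2)
  x^k = (6.0, 0.0), subgradient = b - a^T x = -17.0
  y^{k+1} = 3.8 + 0.2*-17.0 = 0.4
Dual objective at y_2 = 0.4: reduced costs (7.6, 8.6), box minimizer x = (0.0, 0.0)
g(y_2) = b*y + (c1 - a1*y)*x1 + (c2 - a2*y)*x2 = 19*0.4 + 7.6*0.0 + 8.6*0.0 = 7.6 + 0.0 + 0.0 = 7.6


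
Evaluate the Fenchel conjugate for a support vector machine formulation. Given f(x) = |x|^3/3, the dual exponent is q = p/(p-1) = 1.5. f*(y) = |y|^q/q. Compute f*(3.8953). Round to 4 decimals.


The conjugate exponent q satisfies 1/p + 1/q = 1.
p = 3, so q = 3/(3 - 1) = 1.5
|y|^q = 3.8953^1.5 = 7.688
f*(3.8953) = 7.688 / 1.5 = 5.1253


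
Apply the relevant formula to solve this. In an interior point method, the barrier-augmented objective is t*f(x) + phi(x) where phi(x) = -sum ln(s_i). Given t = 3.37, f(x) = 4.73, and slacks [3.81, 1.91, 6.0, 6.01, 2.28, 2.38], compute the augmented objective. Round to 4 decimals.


Step 1: Compute log-barrier.
ln values: [1.3376, 0.6471, 1.7918, 1.7934, 0.8242, 0.8671]
phi = -(1.3376 + 0.6471 + 1.7918 + 1.7934 + 0.8242 + 0.8671) = -7.2612
Step 2: Compute augmented objective.
t*f(x) = 3.37*4.73 = 15.9401
Total = 15.9401 - 7.2612 = 8.6789


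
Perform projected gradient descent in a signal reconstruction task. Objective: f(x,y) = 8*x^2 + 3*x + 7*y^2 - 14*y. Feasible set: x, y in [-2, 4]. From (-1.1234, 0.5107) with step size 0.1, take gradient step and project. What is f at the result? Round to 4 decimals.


Step 1: Compute gradient at (-1.1234, 0.5107).
grad_x = 2*8*-1.1234 + 3 = -14.9744
grad_y = 2*7*0.5107 - 14 = -6.8502
Step 2: Gradient step.
x_raw = -1.1234 - 0.1*-14.9744 = 0.374
y_raw = 0.5107 - 0.1*-6.8502 = 1.1957
Step 3: Project onto [-2, 4].
x_proj = clip(0.374) = 0.374
y_proj = clip(1.1957) = 1.1957
Step 4: Evaluate f.
f(0.374, 1.1957) = -4.4905


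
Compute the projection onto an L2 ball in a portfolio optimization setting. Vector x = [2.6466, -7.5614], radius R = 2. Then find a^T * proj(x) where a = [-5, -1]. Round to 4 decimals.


Step 1: Compute ||x|| (intermediates to 6 decimals).
||x|| = sqrt(2.6466^2 + (-7.5614)^2) = 8.011196
Step 2: Project.
Since ||x|| > R, scale = R/||x|| = 2/8.011196 = 0.249651, proj(x) = scale * x
proj(x) = [0.660726, -1.887711]
Step 3: Dot product.
a^T * proj(x) = -5*0.660726 - 1*(-1.887711) = -1.4159


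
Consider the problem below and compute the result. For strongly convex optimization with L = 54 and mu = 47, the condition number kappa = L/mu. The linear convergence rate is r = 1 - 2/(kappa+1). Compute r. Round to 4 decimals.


Step 1: Compute the condition number.
kappa = L/mu = 54/47 = 1.1489
Step 2: Compute the convergence rate.
r = 1 - 2/(kappa + 1) = 1 - 2*mu/(L + mu) = (L - mu)/(L + mu) = 7/101 = 0.0693


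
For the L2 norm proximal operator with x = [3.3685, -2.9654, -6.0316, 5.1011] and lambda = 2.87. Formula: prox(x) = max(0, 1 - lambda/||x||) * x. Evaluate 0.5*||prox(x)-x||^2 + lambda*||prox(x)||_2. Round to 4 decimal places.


Step 1: Compute ||x||.
||x|| = 9.0853
Step 2: Compute scaling factor.
scale = max(0, 1 - 2.87/9.0853) = 0.6841
Step 3: prox(x) = [2.3044, -2.0286, -4.1262, 3.4897]
||prox(x)|| = 6.2153
Step 4: Proximal objective.
0.5*||prox-x||^2 = 4.1185
lambda*||prox|| = 17.8379
Total = 21.9562


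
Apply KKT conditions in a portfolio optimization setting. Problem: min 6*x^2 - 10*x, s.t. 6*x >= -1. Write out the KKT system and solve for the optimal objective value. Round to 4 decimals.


Step 1: Try lambda = 0 (constraint inactive).
Stationarity: 2*6*x - 10 = 0
x* = 10/(2*6) = 5/6 = 0.8333 (rounded; the exact value 5/6 is used below)
Check constraint: 6*0.8333 = 4.9998 >= -1 -- satisfied.
Step 2: Compute optimal value.
f(x*) = 6*(5/6)^2 - 10*(5/6) = -4.1667


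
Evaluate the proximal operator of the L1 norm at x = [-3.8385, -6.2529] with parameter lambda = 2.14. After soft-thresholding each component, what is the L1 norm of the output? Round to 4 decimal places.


Soft-thresholding with lambda = 2.14:
prox(-3.8385) = sign(-3.8385)*max(|-3.8385| - 2.14, 0) = -1.6985
prox(-6.2529) = sign(-6.2529)*max(|-6.2529| - 2.14, 0) = -4.1129
prox(x) = [-1.6985, -4.1129]
||prox(x)||_1 = 1.6985 + 4.1129 = 5.8114


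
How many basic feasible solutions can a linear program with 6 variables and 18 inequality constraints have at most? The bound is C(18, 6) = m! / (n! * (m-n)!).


Each vertex corresponds to some choice of n active constraints out of m, so the number of vertices is at most C(m, n) = m! / (n!(m-n)!).
m = 18, n = 6
Numerator: 18 * 17 * 16 * 15 * 14 * 13
Denominator: 6! = 720
C(18, 6) = 18564


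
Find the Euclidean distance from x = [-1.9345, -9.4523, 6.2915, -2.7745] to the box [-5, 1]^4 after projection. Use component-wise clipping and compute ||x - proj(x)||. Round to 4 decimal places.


Project each component onto [-5, 1].
clip(-1.9345) = -1.9345, clip(-9.4523) = -5.0, clip(6.2915) = 1.0, clip(-2.7745) = -2.7745
Projection = [-1.9345, -5.0, 1.0, -2.7745]
Squared diffs: [0.0, 19.823, 28.0, 0.0]
Distance = sqrt(47.823) = 6.9154


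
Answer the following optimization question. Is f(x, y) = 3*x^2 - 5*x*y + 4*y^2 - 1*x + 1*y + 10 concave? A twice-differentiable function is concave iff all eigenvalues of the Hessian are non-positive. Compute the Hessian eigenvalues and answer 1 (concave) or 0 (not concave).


The Hessian of f(x,y) = 3*x^2 - 5*x*y + 4*y^2 - 1*x + 1*y + 10 is:
H = [[6, -5], [-5, 8]]
Trace = 6 + 8 = 14
Determinant = 6*8 - (-5)^2 = 23
Discriminant = (14)^2 - 4*23 = 104.0
Eigenvalues: lambda_1 = 1.901, lambda_2 = 12.099
The function is not concave.

0


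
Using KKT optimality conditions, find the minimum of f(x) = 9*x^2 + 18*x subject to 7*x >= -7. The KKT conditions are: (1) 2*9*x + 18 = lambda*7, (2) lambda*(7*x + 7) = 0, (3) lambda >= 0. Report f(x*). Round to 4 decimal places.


Step 1: Try lambda = 0 (constraint inactive).
Stationarity: 2*9*x + 18 = 0
x* = -18/(2*9) = -1.0
Check constraint: 7*-1.0 = -7.0 >= -7 -- satisfied.
Step 2: Compute optimal value.
f(x*) = 9*(-1.0)^2 + 18*(-1.0) = -9.0


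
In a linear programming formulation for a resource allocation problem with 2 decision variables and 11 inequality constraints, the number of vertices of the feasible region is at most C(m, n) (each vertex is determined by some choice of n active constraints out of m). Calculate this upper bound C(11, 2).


Each vertex corresponds to some choice of n active constraints out of m, so the number of vertices is at most C(m, n) = m! / (n!(m-n)!).
m = 11, n = 2
Numerator: 11 * 10
Denominator: 2! = 2
C(11, 2) = 55


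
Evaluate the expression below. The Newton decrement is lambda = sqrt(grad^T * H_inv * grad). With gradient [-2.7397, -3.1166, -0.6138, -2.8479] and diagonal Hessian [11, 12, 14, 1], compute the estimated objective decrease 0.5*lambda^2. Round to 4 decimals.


Step 1: H is diagonal, so H^(-1) * g = [-0.2491, -0.2597, -0.0438, -2.8479].
Step 2: g^T H^(-1) g = sum_i g_i^2 / H_ii
  = (-2.7397)^2/11 + (-3.1166)^2/12 + (-0.6138)^2/14 + (-2.8479)^2/1
  = 0.6824 + 0.8094 + 0.0269 + 8.1105 = 9.6292
Step 3: Objective decrease = 0.5 * g^T H^(-1) g = 4.8146


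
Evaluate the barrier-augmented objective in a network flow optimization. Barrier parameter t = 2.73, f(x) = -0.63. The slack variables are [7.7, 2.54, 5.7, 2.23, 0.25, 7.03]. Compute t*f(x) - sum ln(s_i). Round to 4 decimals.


Step 1: Compute log-barrier.
ln values: [2.0412, 0.9322, 1.7405, 0.802, -1.3863, 1.9502]
phi = -(2.0412 + 0.9322 + 1.7405 + 0.802 - 1.3863 + 1.9502) = -6.0797
Step 2: Compute augmented objective.
t*f(x) = 2.73*-0.63 = -1.7199
Total = -1.7199 - 6.0797 = -7.7996


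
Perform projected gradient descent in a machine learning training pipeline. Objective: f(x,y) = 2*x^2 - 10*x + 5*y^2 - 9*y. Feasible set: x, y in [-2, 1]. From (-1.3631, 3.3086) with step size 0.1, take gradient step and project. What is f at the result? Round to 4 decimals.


Step 1: Compute gradient at (-1.3631, 3.3086).
grad_x = 2*2*-1.3631 - 10 = -15.4524
grad_y = 2*5*3.3086 - 9 = 24.086
Step 2: Gradient step.
x_raw = -1.3631 - 0.1*-15.4524 = 0.1821
y_raw = 3.3086 - 0.1*24.086 = 0.9
Step 3: Project onto [-2, 1].
x_proj = clip(0.1821) = 0.1821
y_proj = clip(0.9) = 0.9
Step 4: Evaluate f.
f(0.1821, 0.9) = -5.8051


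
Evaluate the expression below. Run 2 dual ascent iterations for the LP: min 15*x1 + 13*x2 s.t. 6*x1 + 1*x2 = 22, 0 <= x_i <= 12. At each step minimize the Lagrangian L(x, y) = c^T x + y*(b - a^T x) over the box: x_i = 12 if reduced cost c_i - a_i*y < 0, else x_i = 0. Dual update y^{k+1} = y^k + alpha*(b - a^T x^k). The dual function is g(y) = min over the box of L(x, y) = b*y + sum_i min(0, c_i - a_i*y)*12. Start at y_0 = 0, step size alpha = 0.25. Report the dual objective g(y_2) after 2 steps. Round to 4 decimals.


Dual ascent for LP: min 15*x1 + 13*x2, 6*x1 + 1*x2 = 22, 0 <= x_i <= 12
Step 1: y^k = 0.0, reduced costs: (15.0, 13.0)
  x^k = (0.0, 0.0), subgradient = b - a^T x = 22.0
  y^{k+1} = 0.0 + 0.25*22.0 = 5.5
Step 2: y^k = 5.5, reduced costs: (-18.0, 7.5)
  x^k = (12.0, 0.0), subgradient = b - a^T x = -50.0
  y^{k+1} = 5.5 + 0.25*-50.0 = -7.0
Dual objective at y_2 = -7.0: reduced costs (57.0, 20.0), box minimizer x = (0.0, 0.0)
g(y_2) = b*y + (c1 - a1*y)*x1 + (c2 - a2*y)*x2 = 22*(-7.0) + 57.0*0.0 + 20.0*0.0 = -154.0 + 0.0 + 0.0 = -154.0


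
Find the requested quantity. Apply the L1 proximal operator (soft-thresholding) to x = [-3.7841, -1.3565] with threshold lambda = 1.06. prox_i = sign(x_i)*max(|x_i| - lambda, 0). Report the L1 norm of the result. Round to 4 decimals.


Soft-thresholding with lambda = 1.06:
prox(-3.7841) = sign(-3.7841)*max(|-3.7841| - 1.06, 0) = -2.7241
prox(-1.3565) = sign(-1.3565)*max(|-1.3565| - 1.06, 0) = -0.2965
prox(x) = [-2.7241, -0.2965]
||prox(x)||_1 = 2.7241 + 0.2965 = 3.0206


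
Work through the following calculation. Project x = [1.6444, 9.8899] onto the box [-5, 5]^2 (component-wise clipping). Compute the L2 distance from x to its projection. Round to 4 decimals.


Project each component onto [-5, 5].
clip(1.6444) = 1.6444, clip(9.8899) = 5.0
Projection = [1.6444, 5.0]
Squared diffs: [0.0, 23.9111]
Distance = sqrt(23.9111) = 4.8899


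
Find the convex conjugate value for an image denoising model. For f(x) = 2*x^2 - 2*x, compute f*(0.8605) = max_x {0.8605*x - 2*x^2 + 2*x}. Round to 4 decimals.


f*(y) = sup_x {y*x - a*x^2 - b*x} = sup_x {(y-b)*x - a*x^2}
FOC: (y - b) - 2a*x = 0 => x* = (y - b)/(2a)
x* = (0.8605 + 2)/(2*2) = 0.7151
f*(0.8605) = (y-b)^2/(4a) = (0.8605 + 2)^2/(4*2)
= 8.1825/8 = 1.0228


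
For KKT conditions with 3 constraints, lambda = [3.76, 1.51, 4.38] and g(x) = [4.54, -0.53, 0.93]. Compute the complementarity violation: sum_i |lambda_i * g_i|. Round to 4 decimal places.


KKT complementary slackness check:
lambda_1 * g_1 = 3.76 * 4.54 = 17.0704
lambda_2 * g_2 = 1.51 * -0.53 = -0.8003
lambda_3 * g_3 = 4.38 * 0.93 = 4.0734
Total violation = 17.0704 + 0.8003 + 4.0734 = 21.9441


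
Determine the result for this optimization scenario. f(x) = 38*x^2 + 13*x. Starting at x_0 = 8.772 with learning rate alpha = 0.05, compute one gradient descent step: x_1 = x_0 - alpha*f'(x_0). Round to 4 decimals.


We compute the gradient at x_0 and apply the update.
f'(x) = 76*x + 13
f'(8.772) = 76*8.772 + 13 = 679.672
x_1 = 8.772 - 0.05*679.672 = -25.2116


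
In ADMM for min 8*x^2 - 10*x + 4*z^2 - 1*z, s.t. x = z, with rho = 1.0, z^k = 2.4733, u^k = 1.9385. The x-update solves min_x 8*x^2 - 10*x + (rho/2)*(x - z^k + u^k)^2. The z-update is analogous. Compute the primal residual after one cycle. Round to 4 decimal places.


ADMM iteration with rho = 1.0, z^k = 2.4733, u^k = 1.9385
Step 1: x-update.
Minimize 8*x^2 - 10*x + (1.0/2)*(x - 2.4733 + 1.9385)^2
FOC: (2*8 + 1.0)*x = 10 + 1.0*(2.4733 - 1.9385)
x^{k+1} = 0.6197
Step 2: z-update.
Minimize 4*z^2 - 1*z + (1.0/2)*(0.6197 - z + 1.9385)^2
FOC: (2*4 + 1.0)*z = 1 + 1.0*(0.6197 + 1.9385)
z^{k+1} = 0.3954
Step 3: u-update.
u^{k+1} = 1.9385 + 0.6197 - 0.3954 = 2.1628
Step 4: Primal residual = |0.6197 - 0.3954| = 0.2243


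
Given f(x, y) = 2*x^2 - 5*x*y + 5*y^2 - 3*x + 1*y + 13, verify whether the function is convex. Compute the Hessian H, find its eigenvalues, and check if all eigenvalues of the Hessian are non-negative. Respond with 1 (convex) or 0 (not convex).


The Hessian of f(x,y) = 2*x^2 - 5*x*y + 5*y^2 - 3*x + 1*y + 13 is:
H = [[4, -5], [-5, 10]]
Trace = 4 + 10 = 14
Determinant = 4*10 - (-5)^2 = 15
Discriminant = (14)^2 - 4*15 = 136.0
Eigenvalues: lambda_1 = 1.169, lambda_2 = 12.831
The function is convex.

1


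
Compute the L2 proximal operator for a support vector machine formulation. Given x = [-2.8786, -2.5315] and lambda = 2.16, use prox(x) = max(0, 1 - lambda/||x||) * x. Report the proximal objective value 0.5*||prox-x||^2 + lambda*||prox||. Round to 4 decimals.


Step 1: Compute ||x||.
||x|| = 3.8334
Step 2: Compute scaling factor.
scale = max(0, 1 - 2.16/3.8334) = 0.4365
Step 3: prox(x) = [-1.2566, -1.1051]
||prox(x)|| = 1.6734
Step 4: Proximal objective.
0.5*||prox-x||^2 = 2.3328
lambda*||prox|| = 3.6145
Total = 5.9473


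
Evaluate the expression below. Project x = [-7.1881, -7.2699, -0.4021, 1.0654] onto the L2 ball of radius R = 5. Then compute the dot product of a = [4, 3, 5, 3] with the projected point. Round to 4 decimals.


Step 1: Compute ||x|| (intermediates to 6 decimals).
||x|| = sqrt((-7.1881)^2 + (-7.2699)^2 + (-0.4021)^2 + 1.0654^2) = 10.286739
Step 2: Project.
Since ||x|| > R, scale = R/||x|| = 5/10.286739 = 0.486063, proj(x) = scale * x
proj(x) = [-3.493869, -3.533629, -0.195446, 0.517852]
Step 3: Dot product.
a^T * proj(x) = 4*(-3.493869) + 3*(-3.533629) + 5*(-0.195446) + 3*0.517852 = -24.0


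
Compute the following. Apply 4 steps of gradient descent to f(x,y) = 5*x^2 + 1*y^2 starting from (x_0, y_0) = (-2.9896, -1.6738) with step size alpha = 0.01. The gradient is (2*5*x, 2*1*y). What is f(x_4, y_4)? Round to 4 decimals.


Gradient descent on f(x,y) = 5*x^2 + 1*y^2.
Starting point: (-2.9896, -1.6738), alpha = 0.01
Step 1: grad_x = 2*5*-2.9896 = -29.896, grad_y = 2*1*-1.6738 = -3.3476
  x_1 = -2.9896 - 0.01*-29.896 = -2.6906
  y_1 = -1.6738 - 0.01*-3.3476 = -1.6403
Step 2: grad_x = 2*5*-2.6906 = -26.9064, grad_y = 2*1*-1.6403 = -3.2806
  x_2 = -2.6906 - 0.01*-26.9064 = -2.4216
  y_2 = -1.6403 - 0.01*-3.2806 = -1.6075
Step 3: grad_x = 2*5*-2.4216 = -24.2158, grad_y = 2*1*-1.6075 = -3.215
  x_3 = -2.4216 - 0.01*-24.2158 = -2.1794
  y_3 = -1.6075 - 0.01*-3.215 = -1.5754
Step 4: grad_x = 2*5*-2.1794 = -21.7942, grad_y = 2*1*-1.5754 = -3.1507
  x_4 = -2.1794 - 0.01*-21.7942 = -1.9615
  y_4 = -1.5754 - 0.01*-3.1507 = -1.5439
f(-1.9615, -1.5439) = 5*(-1.9615)^2 + 1*(-1.5439)^2 = 21.6205


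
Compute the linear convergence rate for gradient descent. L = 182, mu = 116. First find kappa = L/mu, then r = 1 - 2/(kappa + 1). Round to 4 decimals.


Step 1: Compute the condition number.
kappa = L/mu = 182/116 = 1.569
Step 2: Compute the convergence rate.
r = 1 - 2/(kappa + 1) = 1 - 2*mu/(L + mu) = (L - mu)/(L + mu) = 66/298 = 0.2215


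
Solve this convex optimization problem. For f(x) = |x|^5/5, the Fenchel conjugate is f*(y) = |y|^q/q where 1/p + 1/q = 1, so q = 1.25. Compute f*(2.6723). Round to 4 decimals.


The conjugate exponent q satisfies 1/p + 1/q = 1.
p = 5, so q = 5/(5 - 1) = 1.25
|y|^q = 2.6723^1.25 = 3.4167
f*(2.6723) = 3.4167 / 1.25 = 2.7334


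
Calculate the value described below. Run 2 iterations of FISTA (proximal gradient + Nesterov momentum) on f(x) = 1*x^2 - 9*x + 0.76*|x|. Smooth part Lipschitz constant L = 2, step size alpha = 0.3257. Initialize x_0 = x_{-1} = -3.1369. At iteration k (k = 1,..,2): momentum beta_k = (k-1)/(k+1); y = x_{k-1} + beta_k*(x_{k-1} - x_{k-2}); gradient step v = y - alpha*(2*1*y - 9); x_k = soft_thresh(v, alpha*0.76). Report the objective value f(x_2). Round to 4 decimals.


FISTA on f(x) = 1*x^2 - 9*x + 0.76*|x|
L = 2, alpha = 0.3257
Iteration 1: beta = 0.0, y = -3.1369 + 0.0*(-3.1369 + 3.1369) = -3.1369
  grad(y) = -15.2738, v = y - alpha*grad = 1.8378
  prox(v) = soft_thresh(1.8378, 0.2475) = 1.5902
Iteration 2: beta = 0.3333, y = 1.5902 + 0.3333*(1.5902 + 3.1369) = 3.166
  grad(y) = -2.6681, v = y - alpha*grad = 4.035
  prox(v) = soft_thresh(4.035, 0.2475) = 3.7874
f(x_2) = 1*3.7874^2 - 9*3.7874 + 0.76*|3.7874| = -16.8638


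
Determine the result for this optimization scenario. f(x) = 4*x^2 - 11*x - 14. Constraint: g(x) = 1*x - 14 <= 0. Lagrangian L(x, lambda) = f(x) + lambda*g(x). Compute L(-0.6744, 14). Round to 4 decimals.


Step 1: Evaluate f(x).
f(-0.6744) = 4*(-0.6744)^2 - 11*(-0.6744) - 14 = -4.7623
Step 2: Evaluate g(x).
g(-0.6744) = 1*-0.6744 - 14 = -14.6744
Step 3: Compute Lagrangian.
L = -4.7623 + 14*-14.6744 = -210.2039


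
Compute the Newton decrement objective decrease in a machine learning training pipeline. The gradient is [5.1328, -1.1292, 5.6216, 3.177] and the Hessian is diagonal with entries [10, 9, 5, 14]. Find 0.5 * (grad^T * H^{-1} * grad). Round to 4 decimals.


Step 1: H is diagonal, so H^(-1) * g = [0.5133, -0.1255, 1.1243, 0.2269].
Step 2: g^T H^(-1) g = sum_i g_i^2 / H_ii
  = (5.1328)^2/10 + (-1.1292)^2/9 + (5.6216)^2/5 + (3.177)^2/14
  = 2.6346 + 0.1417 + 6.3205 + 0.721 = 9.8177
Step 3: Objective decrease = 0.5 * g^T H^(-1) g = 4.9088


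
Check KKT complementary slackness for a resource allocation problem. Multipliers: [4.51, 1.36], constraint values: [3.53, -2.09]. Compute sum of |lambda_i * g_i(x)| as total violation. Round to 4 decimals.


KKT complementary slackness check:
lambda_1 * g_1 = 4.51 * 3.53 = 15.9203
lambda_2 * g_2 = 1.36 * -2.09 = -2.8424
Total violation = 15.9203 + 2.8424 = 18.7627


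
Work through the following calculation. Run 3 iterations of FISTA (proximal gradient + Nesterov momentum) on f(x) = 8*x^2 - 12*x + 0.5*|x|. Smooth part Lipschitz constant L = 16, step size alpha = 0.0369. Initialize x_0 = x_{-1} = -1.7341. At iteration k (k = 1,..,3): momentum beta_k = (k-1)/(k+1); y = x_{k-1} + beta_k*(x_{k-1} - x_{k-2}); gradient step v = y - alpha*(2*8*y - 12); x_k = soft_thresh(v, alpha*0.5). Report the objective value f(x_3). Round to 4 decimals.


FISTA on f(x) = 8*x^2 - 12*x + 0.5*|x|
L = 16, alpha = 0.0369
Iteration 1: beta = 0.0, y = -1.7341 + 0.0*(-1.7341 + 1.7341) = -1.7341
  grad(y) = -39.7456, v = y - alpha*grad = -0.2675
  prox(v) = soft_thresh(-0.2675, 0.0185) = -0.249
Iteration 2: beta = 0.3333, y = -0.249 + 0.3333*(-0.249 + 1.7341) = 0.246
  grad(y) = -8.0643, v = y - alpha*grad = 0.5436
  prox(v) = soft_thresh(0.5436, 0.0185) = 0.5251
Iteration 3: beta = 0.5, y = 0.5251 + 0.5*(0.5251 + 0.249) = 0.9122
  grad(y) = 2.5948, v = y - alpha*grad = 0.8164
  prox(v) = soft_thresh(0.8164, 0.0185) = 0.798
f(x_3) = 8*0.798^2 - 12*0.798 + 0.5*|0.798| = -4.0826


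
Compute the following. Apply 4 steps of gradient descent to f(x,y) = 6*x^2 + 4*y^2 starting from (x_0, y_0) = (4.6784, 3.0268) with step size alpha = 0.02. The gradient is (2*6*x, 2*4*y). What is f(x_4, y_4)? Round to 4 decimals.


Gradient descent on f(x,y) = 6*x^2 + 4*y^2.
Starting point: (4.6784, 3.0268), alpha = 0.02
Step 1: grad_x = 2*6*4.6784 = 56.1408, grad_y = 2*4*3.0268 = 24.2144
  x_1 = 4.6784 - 0.02*56.1408 = 3.5556
  y_1 = 3.0268 - 0.02*24.2144 = 2.5425
Step 2: grad_x = 2*6*3.5556 = 42.667, grad_y = 2*4*2.5425 = 20.3401
  x_2 = 3.5556 - 0.02*42.667 = 2.7022
  y_2 = 2.5425 - 0.02*20.3401 = 2.1357
Step 3: grad_x = 2*6*2.7022 = 32.4269, grad_y = 2*4*2.1357 = 17.0857
  x_3 = 2.7022 - 0.02*32.4269 = 2.0537
  y_3 = 2.1357 - 0.02*17.0857 = 1.794
Step 4: grad_x = 2*6*2.0537 = 24.6445, grad_y = 2*4*1.794 = 14.352
  x_4 = 2.0537 - 0.02*24.6445 = 1.5608
  y_4 = 1.794 - 0.02*14.352 = 1.507
f(1.5608, 1.507) = 6*1.5608^2 + 4*1.507^2 = 23.7006


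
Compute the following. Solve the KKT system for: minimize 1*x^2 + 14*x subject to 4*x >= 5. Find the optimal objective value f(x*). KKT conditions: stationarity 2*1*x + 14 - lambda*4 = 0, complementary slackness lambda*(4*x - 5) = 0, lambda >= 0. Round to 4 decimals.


Step 1: Try lambda = 0 (constraint inactive).
x_unc = -14/(2*1) = -7.0
Check: 4*-7.0 = -28.0 < 5 -- violated!
Step 2: Constraint must be active: 4*x = 5
x* = 5/4 = 1.25
lambda = (2*1*1.25 + 14)/4 = 4.125
Step 3: Compute optimal value.
f(x*) = 1*1.25^2 + 14*1.25 = 19.0625


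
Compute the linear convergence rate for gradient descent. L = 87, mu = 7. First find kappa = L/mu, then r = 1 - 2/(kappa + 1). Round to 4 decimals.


Step 1: Compute the condition number.
kappa = L/mu = 87/7 = 12.4286
Step 2: Compute the convergence rate.
r = 1 - 2/(kappa + 1) = 1 - 2*mu/(L + mu) = (L - mu)/(L + mu) = 80/94 = 0.8511


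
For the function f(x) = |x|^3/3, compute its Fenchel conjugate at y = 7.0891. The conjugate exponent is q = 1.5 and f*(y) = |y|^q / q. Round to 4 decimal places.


The conjugate exponent q satisfies 1/p + 1/q = 1.
p = 3, so q = 3/(3 - 1) = 1.5
|y|^q = 7.0891^1.5 = 18.875
f*(7.0891) = 18.875 / 1.5 = 12.5833


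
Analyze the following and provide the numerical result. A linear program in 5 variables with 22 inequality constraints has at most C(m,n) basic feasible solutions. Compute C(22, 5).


Each vertex corresponds to some choice of n active constraints out of m, so the number of vertices is at most C(m, n) = m! / (n!(m-n)!).
m = 22, n = 5
Numerator: 22 * 21 * 20 * 19 * 18
Denominator: 5! = 120
C(22, 5) = 26334


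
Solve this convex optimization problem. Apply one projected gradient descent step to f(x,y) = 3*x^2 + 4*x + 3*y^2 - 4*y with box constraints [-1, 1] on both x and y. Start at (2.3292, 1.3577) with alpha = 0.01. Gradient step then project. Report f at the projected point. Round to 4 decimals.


Step 1: Compute gradient at (2.3292, 1.3577).
grad_x = 2*3*2.3292 + 4 = 17.9752
grad_y = 2*3*1.3577 - 4 = 4.1462
Step 2: Gradient step.
x_raw = 2.3292 - 0.01*17.9752 = 2.1494
y_raw = 1.3577 - 0.01*4.1462 = 1.3162
Step 3: Project onto [-1, 1].
x_proj = clip(2.1494) = 1.0
y_proj = clip(1.3162) = 1.0
Step 4: Evaluate f.
f(1.0, 1.0) = 6.0


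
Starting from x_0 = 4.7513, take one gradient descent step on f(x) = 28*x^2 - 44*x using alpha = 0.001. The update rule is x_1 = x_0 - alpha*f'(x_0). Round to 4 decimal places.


We compute the gradient at x_0 and apply the update.
f'(x) = 56*x - 44
f'(4.7513) = 56*4.7513 - 44 = 222.0728
x_1 = 4.7513 - 0.001*222.0728 = 4.5292


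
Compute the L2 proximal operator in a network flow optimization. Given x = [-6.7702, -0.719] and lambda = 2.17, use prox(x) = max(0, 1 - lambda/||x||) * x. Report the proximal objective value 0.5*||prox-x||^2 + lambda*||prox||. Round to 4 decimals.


Step 1: Compute ||x||.
||x|| = 6.8083
Step 2: Compute scaling factor.
scale = max(0, 1 - 2.17/6.8083) = 0.6813
Step 3: prox(x) = [-4.6123, -0.4898]
||prox(x)|| = 4.6383
Step 4: Proximal objective.
0.5*||prox-x||^2 = 2.3545
lambda*||prox|| = 10.0651
Total = 12.4195


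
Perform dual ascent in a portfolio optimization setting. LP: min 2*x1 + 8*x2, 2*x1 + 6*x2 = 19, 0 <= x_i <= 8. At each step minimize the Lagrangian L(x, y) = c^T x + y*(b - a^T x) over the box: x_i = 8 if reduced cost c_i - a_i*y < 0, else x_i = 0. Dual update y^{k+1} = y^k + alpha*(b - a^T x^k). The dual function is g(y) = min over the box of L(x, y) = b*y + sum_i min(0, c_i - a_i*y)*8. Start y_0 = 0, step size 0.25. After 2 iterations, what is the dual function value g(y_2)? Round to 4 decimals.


Dual ascent for LP: min 2*x1 + 8*x2, 2*x1 + 6*x2 = 19, 0 <= x_i <= 8
Step 1: y^k = 0.0, reduced costs: (2.0, 8.0)
  x^k = (0.0, 0.0), subgradient = b - a^T x = 19.0
  y^{k+1} = 0.0 + 0.25*19.0 = 4.75
Step 2: y^k = 4.75, reduced costs: (-7.5, -20.5)
  x^k = (8.0, 8.0), subgradient = b - a^T x = -45.0
  y^{k+1} = 4.75 + 0.25*-45.0 = -6.5
Dual objective at y_2 = -6.5: reduced costs (15.0, 47.0), box minimizer x = (0.0, 0.0)
g(y_2) = b*y + (c1 - a1*y)*x1 + (c2 - a2*y)*x2 = 19*(-6.5) + 15.0*0.0 + 47.0*0.0 = -123.5 + 0.0 + 0.0 = -123.5


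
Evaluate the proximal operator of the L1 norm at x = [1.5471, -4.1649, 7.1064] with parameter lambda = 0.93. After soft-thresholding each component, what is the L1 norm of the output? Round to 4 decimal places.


Soft-thresholding with lambda = 0.93:
prox(1.5471) = sign(1.5471)*max(|1.5471| - 0.93, 0) = 0.6171
prox(-4.1649) = sign(-4.1649)*max(|-4.1649| - 0.93, 0) = -3.2349
prox(7.1064) = sign(7.1064)*max(|7.1064| - 0.93, 0) = 6.1764
prox(x) = [0.6171, -3.2349, 6.1764]
||prox(x)||_1 = 0.6171 + 3.2349 + 6.1764 = 10.0284


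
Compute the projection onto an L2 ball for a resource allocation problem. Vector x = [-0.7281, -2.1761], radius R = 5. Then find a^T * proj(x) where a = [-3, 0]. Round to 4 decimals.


Step 1: Compute ||x|| (intermediates to 6 decimals).
||x|| = sqrt((-0.7281)^2 + (-2.1761)^2) = 2.294677
Step 2: Project.
Since ||x|| <= R, proj = x (no scaling needed).
proj(x) = [-0.7281, -2.1761]
Step 3: Dot product.
a^T * proj(x) = -3*(-0.7281) + 0*(-2.1761) = 2.1843


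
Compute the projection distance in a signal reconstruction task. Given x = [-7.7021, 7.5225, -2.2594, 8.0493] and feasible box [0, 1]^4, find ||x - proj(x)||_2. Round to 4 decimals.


Project each component onto [0, 1].
clip(-7.7021) = 0.0, clip(7.5225) = 1.0, clip(-2.2594) = 0.0, clip(8.0493) = 1.0
Projection = [0.0, 1.0, 0.0, 1.0]
Squared diffs: [59.3223, 42.543, 5.1049, 49.6926]
Distance = sqrt(156.6628) = 12.5165


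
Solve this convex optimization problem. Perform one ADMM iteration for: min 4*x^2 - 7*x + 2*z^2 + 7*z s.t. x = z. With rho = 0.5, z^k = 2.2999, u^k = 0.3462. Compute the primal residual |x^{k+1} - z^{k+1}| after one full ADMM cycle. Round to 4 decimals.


ADMM iteration with rho = 0.5, z^k = 2.2999, u^k = 0.3462
Step 1: x-update.
Minimize 4*x^2 - 7*x + (0.5/2)*(x - 2.2999 + 0.3462)^2
FOC: (2*4 + 0.5)*x = 7 + 0.5*(2.2999 - 0.3462)
x^{k+1} = 0.9385
Step 2: z-update.
Minimize 2*z^2 + 7*z + (0.5/2)*(0.9385 - z + 0.3462)^2
FOC: (2*2 + 0.5)*z = -7 + 0.5*(0.9385 + 0.3462)
z^{k+1} = -1.4128
Step 3: u-update.
u^{k+1} = 0.3462 + 0.9385 + 1.4128 = 2.6975
Step 4: Primal residual = |0.9385 + 1.4128| = 2.3513


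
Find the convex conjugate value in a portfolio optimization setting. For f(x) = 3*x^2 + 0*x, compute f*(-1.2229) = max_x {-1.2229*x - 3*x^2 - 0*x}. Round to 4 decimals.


f*(y) = sup_x {y*x - a*x^2 - b*x} = sup_x {(y-b)*x - a*x^2}
FOC: (y - b) - 2a*x = 0 => x* = (y - b)/(2a)
x* = (-1.2229 - 0)/(2*3) = -0.2038
f*(-1.2229) = (y-b)^2/(4a) = (-1.2229 - 0)^2/(4*3)
= 1.4955/12 = 0.1246


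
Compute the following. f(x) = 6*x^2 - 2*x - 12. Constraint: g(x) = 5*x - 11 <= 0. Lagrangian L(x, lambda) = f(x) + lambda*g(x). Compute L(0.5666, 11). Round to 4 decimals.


Step 1: Evaluate f(x).
f(0.5666) = 6*0.5666^2 - 2*0.5666 - 12 = -11.207
Step 2: Evaluate g(x).
g(0.5666) = 5*0.5666 - 11 = -8.167
Step 3: Compute Lagrangian.
L = -11.207 + 11*-8.167 = -101.044


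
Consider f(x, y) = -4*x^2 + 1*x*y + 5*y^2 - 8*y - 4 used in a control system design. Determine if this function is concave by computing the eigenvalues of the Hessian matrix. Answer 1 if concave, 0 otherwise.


The Hessian of f(x,y) = -4*x^2 + 1*x*y + 5*y^2 - 8*y - 4 is:
H = [[-8, 1], [1, 10]]
Trace = -8 + 10 = 2
Determinant = -8*10 - (1)^2 = -81
Discriminant = (2)^2 - 4*-81 = 328.0
Eigenvalues: lambda_1 = -8.0554, lambda_2 = 10.0554
The function is not concave.

0


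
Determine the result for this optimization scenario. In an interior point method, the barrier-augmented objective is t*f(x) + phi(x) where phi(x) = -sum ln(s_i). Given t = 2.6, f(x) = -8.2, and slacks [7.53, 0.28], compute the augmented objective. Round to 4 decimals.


Step 1: Compute log-barrier.
ln values: [2.0189, -1.273]
phi = -(2.0189 - 1.273) = -0.7459
Step 2: Compute augmented objective.
t*f(x) = 2.6*-8.2 = -21.32
Total = -21.32 - 0.7459 = -22.0659


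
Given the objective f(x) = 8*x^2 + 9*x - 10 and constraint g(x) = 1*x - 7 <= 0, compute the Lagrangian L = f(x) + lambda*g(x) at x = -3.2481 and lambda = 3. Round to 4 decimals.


Step 1: Evaluate f(x).
f(-3.2481) = 8*(-3.2481)^2 + 9*(-3.2481) - 10 = 45.1683
Step 2: Evaluate g(x).
g(-3.2481) = 1*-3.2481 - 7 = -10.2481
Step 3: Compute Lagrangian.
L = 45.1683 + 3*-10.2481 = 14.424


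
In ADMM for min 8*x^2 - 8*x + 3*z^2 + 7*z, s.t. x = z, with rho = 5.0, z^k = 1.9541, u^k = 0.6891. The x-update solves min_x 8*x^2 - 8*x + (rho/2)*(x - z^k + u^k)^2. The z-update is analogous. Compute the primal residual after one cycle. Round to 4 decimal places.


ADMM iteration with rho = 5.0, z^k = 1.9541, u^k = 0.6891
Step 1: x-update.
Minimize 8*x^2 - 8*x + (5.0/2)*(x - 1.9541 + 0.6891)^2
FOC: (2*8 + 5.0)*x = 8 + 5.0*(1.9541 - 0.6891)
x^{k+1} = 0.6821
Step 2: z-update.
Minimize 3*z^2 + 7*z + (5.0/2)*(0.6821 - z + 0.6891)^2
FOC: (2*3 + 5.0)*z = -7 + 5.0*(0.6821 + 0.6891)
z^{k+1} = -0.0131
Step 3: u-update.
u^{k+1} = 0.6891 + 0.6821 + 0.0131 = 1.3843
Step 4: Primal residual = |0.6821 + 0.0131| = 0.6952


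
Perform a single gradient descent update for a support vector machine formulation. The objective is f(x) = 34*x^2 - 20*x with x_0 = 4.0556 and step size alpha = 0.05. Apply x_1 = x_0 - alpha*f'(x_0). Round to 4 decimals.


We compute the gradient at x_0 and apply the update.
f'(x) = 68*x - 20
f'(4.0556) = 68*4.0556 - 20 = 255.7808
x_1 = 4.0556 - 0.05*255.7808 = -8.7334


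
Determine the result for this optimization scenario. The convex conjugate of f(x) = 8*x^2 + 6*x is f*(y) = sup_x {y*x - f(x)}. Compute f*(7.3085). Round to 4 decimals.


f*(y) = sup_x {y*x - a*x^2 - b*x} = sup_x {(y-b)*x - a*x^2}
FOC: (y - b) - 2a*x = 0 => x* = (y - b)/(2a)
x* = (7.3085 - 6)/(2*8) = 0.0818
f*(7.3085) = (y-b)^2/(4a) = (7.3085 - 6)^2/(4*8)
= 1.7122/32 = 0.0535


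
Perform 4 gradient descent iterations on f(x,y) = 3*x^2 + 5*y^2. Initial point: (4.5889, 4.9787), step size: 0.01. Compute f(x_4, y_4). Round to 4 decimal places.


Gradient descent on f(x,y) = 3*x^2 + 5*y^2.
Starting point: (4.5889, 4.9787), alpha = 0.01
Step 1: grad_x = 2*3*4.5889 = 27.5334, grad_y = 2*5*4.9787 = 49.787
  x_1 = 4.5889 - 0.01*27.5334 = 4.3136
  y_1 = 4.9787 - 0.01*49.787 = 4.4808
Step 2: grad_x = 2*3*4.3136 = 25.8814, grad_y = 2*5*4.4808 = 44.8083
  x_2 = 4.3136 - 0.01*25.8814 = 4.0548
  y_2 = 4.4808 - 0.01*44.8083 = 4.0327
Step 3: grad_x = 2*3*4.0548 = 24.3285, grad_y = 2*5*4.0327 = 40.3275
  x_3 = 4.0548 - 0.01*24.3285 = 3.8115
  y_3 = 4.0327 - 0.01*40.3275 = 3.6295
Step 4: grad_x = 2*3*3.8115 = 22.8688, grad_y = 2*5*3.6295 = 36.2947
  x_4 = 3.8115 - 0.01*22.8688 = 3.5828
  y_4 = 3.6295 - 0.01*36.2947 = 3.2665
f(3.5828, 3.2665) = 3*3.5828^2 + 5*3.2665^2 = 91.8598
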